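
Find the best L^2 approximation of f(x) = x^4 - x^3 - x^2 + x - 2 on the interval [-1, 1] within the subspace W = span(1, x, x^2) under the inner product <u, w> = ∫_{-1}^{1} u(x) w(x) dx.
g(x) = -x^2/7 + 2*x/5 - 73/35

The best approximation g ∈ W is the orthogonal projection of f onto W. Writing g = a_0 + a_1 x + a_2 x^2, the coefficients solve the normal equations G · a = b where
  G_{ij} = <φ_i, φ_j> and b_i = <f, φ_i>, with φ_0 = 1, φ_1 = x, φ_2 = x^2.
G =
  [2, 0, 2/3]
  [0, 2/3, 0]
  [2/3, 0, 2/5],
b = (-64/15, 4/15, -152/105).
Solving gives a_0 = -73/35, a_1 = 2/5, a_2 = -1/7, so
  g(x) = -x^2/7 + 2*x/5 - 73/35.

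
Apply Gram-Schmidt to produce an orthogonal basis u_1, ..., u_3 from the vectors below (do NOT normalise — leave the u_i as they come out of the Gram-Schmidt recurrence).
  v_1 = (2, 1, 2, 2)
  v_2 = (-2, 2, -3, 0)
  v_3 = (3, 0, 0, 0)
Orthogonal basis:
  u_1 = (2, 1, 2, 2)
  u_2 = (-10/13, 34/13, -23/13, 16/13)
  u_3 = (303/157, 6/157, -198/157, -108/157)

Apply the Gram-Schmidt recurrence
  u_1 = v_1
  u_i = v_i − Σ_{j<i} ((v_i · u_j) / (u_j · u_j)) · u_j.

Step by step this gives:
  u_1 = (2, 1, 2, 2)
  u_2 = (-10/13, 34/13, -23/13, 16/13)
  u_3 = (303/157, 6/157, -198/157, -108/157)

Orthogonality check:
  u_2 · u_1 = 0 (should be 0)
  u_3 · u_1 = 0 (should be 0)
  u_3 · u_2 = 0 (should be 0)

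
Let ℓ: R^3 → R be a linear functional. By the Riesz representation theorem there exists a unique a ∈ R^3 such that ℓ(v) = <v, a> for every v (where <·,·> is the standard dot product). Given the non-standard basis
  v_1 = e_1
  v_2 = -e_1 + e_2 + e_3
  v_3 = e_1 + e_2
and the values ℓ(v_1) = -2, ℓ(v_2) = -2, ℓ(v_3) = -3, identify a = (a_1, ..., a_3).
a = (-2, -1, -3)

Write a = (a_1, ..., a_3) in the standard basis. For each basis vector v_i, ℓ(v_i) = <v_i, a> is a linear equation in the a_j's. Collect the n equations into a matrix system V a = ℓ, where row i of V is v_i (expressed in the standard basis). Since V is invertible (lower-triangular with 1s on the diagonal, up to permutation), solve by back-substitution:
  V =
[[1, 0, 0],
 [-1, 1, 1],
 [1, 1, 0]]
  V a = (-2, -2, -3)
Solving gives a = (-2, -1, -3).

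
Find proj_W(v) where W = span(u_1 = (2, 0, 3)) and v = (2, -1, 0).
proj_W(v) = (8/13, 0, 12/13)

Set up U = [u_1 | ... | u_1] ∈ R^(3×1). The projector onto W = col(U) is P = U (U^T U)^(-1) U^T.
Compute U^T U =
  [13],
and U^T v = (4).
Solve U^T U · c = U^T v for the coefficients: c = (4/13). The projection is proj_W(v) = U c.
Check: (v - proj_W(v)) · u_1 = 0  (should be 0).
Result: proj_W(v) = (8/13, 0, 12/13).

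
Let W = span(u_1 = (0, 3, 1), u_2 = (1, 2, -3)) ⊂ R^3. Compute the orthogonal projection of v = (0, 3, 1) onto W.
proj_W(v) = (0, 3, 1)

Set up U = [u_1 | ... | u_2] ∈ R^(3×2). The projector onto W = col(U) is P = U (U^T U)^(-1) U^T.
Compute U^T U =
  [10, 3]
  [3, 14],
and U^T v = (10, 3).
Solve U^T U · c = U^T v for the coefficients: c = (1, 0). The projection is proj_W(v) = U c.
Check: (v - proj_W(v)) · u_1 = 0  (should be 0).
Check: (v - proj_W(v)) · u_2 = 0  (should be 0).
Result: proj_W(v) = (0, 3, 1).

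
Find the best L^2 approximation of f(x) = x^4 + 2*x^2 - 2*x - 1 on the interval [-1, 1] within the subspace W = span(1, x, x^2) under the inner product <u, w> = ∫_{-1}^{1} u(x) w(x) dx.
g(x) = 20*x^2/7 - 2*x - 38/35

The best approximation g ∈ W is the orthogonal projection of f onto W. Writing g = a_0 + a_1 x + a_2 x^2, the coefficients solve the normal equations G · a = b where
  G_{ij} = <φ_i, φ_j> and b_i = <f, φ_i>, with φ_0 = 1, φ_1 = x, φ_2 = x^2.
G =
  [2, 0, 2/3]
  [0, 2/3, 0]
  [2/3, 0, 2/5],
b = (-4/15, -4/3, 44/105).
Solving gives a_0 = -38/35, a_1 = -2, a_2 = 20/7, so
  g(x) = 20*x^2/7 - 2*x - 38/35.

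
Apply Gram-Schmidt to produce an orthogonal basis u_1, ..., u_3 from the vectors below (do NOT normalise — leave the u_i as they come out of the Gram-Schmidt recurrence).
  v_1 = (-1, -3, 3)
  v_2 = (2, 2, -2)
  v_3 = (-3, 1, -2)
Orthogonal basis:
  u_1 = (-1, -3, 3)
  u_2 = (24/19, -4/19, 4/19)
  u_3 = (0, -1/2, -1/2)

Apply the Gram-Schmidt recurrence
  u_1 = v_1
  u_i = v_i − Σ_{j<i} ((v_i · u_j) / (u_j · u_j)) · u_j.

Step by step this gives:
  u_1 = (-1, -3, 3)
  u_2 = (24/19, -4/19, 4/19)
  u_3 = (0, -1/2, -1/2)

Orthogonality check:
  u_2 · u_1 = 0 (should be 0)
  u_3 · u_1 = 0 (should be 0)
  u_3 · u_2 = 0 (should be 0)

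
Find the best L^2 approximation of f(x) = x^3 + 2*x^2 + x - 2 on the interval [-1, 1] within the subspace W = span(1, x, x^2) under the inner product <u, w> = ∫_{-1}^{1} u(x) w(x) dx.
g(x) = 2*x^2 + 8*x/5 - 2

The best approximation g ∈ W is the orthogonal projection of f onto W. Writing g = a_0 + a_1 x + a_2 x^2, the coefficients solve the normal equations G · a = b where
  G_{ij} = <φ_i, φ_j> and b_i = <f, φ_i>, with φ_0 = 1, φ_1 = x, φ_2 = x^2.
G =
  [2, 0, 2/3]
  [0, 2/3, 0]
  [2/3, 0, 2/5],
b = (-8/3, 16/15, -8/15).
Solving gives a_0 = -2, a_1 = 8/5, a_2 = 2, so
  g(x) = 2*x^2 + 8*x/5 - 2.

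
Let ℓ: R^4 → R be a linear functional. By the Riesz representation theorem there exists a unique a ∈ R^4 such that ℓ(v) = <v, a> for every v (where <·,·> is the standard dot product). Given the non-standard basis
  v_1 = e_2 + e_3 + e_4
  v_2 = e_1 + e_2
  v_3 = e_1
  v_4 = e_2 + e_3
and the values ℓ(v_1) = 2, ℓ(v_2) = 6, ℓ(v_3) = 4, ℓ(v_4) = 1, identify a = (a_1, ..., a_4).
a = (4, 2, -1, 1)

Write a = (a_1, ..., a_4) in the standard basis. For each basis vector v_i, ℓ(v_i) = <v_i, a> is a linear equation in the a_j's. Collect the n equations into a matrix system V a = ℓ, where row i of V is v_i (expressed in the standard basis). Since V is invertible (lower-triangular with 1s on the diagonal, up to permutation), solve by back-substitution:
  V =
[[0, 1, 1, 1],
 [1, 1, 0, 0],
 [1, 0, 0, 0],
 [0, 1, 1, 0]]
  V a = (2, 6, 4, 1)
Solving gives a = (4, 2, -1, 1).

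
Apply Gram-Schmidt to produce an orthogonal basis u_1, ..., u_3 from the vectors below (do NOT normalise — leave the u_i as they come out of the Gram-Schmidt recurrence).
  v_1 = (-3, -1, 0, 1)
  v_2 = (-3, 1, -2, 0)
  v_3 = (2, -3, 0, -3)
Orthogonal basis:
  u_1 = (-3, -1, 0, 1)
  u_2 = (-9/11, 19/11, -2, -8/11)
  u_3 = (-1/10, -77/30, -17/15, -43/15)

Apply the Gram-Schmidt recurrence
  u_1 = v_1
  u_i = v_i − Σ_{j<i} ((v_i · u_j) / (u_j · u_j)) · u_j.

Step by step this gives:
  u_1 = (-3, -1, 0, 1)
  u_2 = (-9/11, 19/11, -2, -8/11)
  u_3 = (-1/10, -77/30, -17/15, -43/15)

Orthogonality check:
  u_2 · u_1 = 0 (should be 0)
  u_3 · u_1 = 0 (should be 0)
  u_3 · u_2 = 0 (should be 0)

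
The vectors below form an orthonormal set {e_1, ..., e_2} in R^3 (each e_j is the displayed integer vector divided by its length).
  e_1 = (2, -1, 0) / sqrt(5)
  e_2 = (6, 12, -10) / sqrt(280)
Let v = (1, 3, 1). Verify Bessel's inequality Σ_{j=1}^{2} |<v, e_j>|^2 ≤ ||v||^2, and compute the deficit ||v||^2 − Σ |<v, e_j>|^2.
Σ |<v, e_j>|^2 = 27/7; ||v||^2 = 11; deficit = 50/7

Write each e_j = u_j / sqrt(<u_j, u_j>) where u_j is the displayed integer vector. Then <v, e_j> = <v, u_j> / sqrt(<u_j, u_j>), so |<v, e_j>|^2 = <v, u_j>^2 / <u_j, u_j>.
Coefficients: <v, e_1> = -1/sqrt(5), <v, e_2> = 32/sqrt(280).
Square and sum: Σ |<v, e_j>|^2 = 27/7.
Compute ||v||^2 = v·v = 11.
Deficit = 11 − 27/7 = 50/7 ≥ 0, confirming Bessel's inequality. (The deficit equals ||v − Σ <v,e_j> e_j||^2, the squared distance from v to span{e_j}.)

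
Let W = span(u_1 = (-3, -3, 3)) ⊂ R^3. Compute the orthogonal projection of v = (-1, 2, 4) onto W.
proj_W(v) = (-1, -1, 1)

Set up U = [u_1 | ... | u_1] ∈ R^(3×1). The projector onto W = col(U) is P = U (U^T U)^(-1) U^T.
Compute U^T U =
  [27],
and U^T v = (9).
Solve U^T U · c = U^T v for the coefficients: c = (1/3). The projection is proj_W(v) = U c.
Check: (v - proj_W(v)) · u_1 = 0  (should be 0).
Result: proj_W(v) = (-1, -1, 1).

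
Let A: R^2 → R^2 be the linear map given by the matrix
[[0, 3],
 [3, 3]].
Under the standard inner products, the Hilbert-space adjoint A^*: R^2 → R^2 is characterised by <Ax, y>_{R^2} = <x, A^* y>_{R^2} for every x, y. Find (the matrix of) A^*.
A^* = A^T =
[[0, 3],
 [3, 3]]

For real matrices with standard dot products, the defining identity <Ax, y> = <x, A^* y> gives (Ax)^T y = x^T (A^*) y, i.e. x^T A^T y = x^T (A^*) y. Since this holds for all x, y, we must have A^* = A^T. Therefore
A^* =
[[0, 3],
 [3, 3]].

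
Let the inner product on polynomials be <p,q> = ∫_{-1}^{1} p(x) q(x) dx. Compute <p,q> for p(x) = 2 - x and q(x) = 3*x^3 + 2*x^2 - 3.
<p,q> = -158/15

Expand the product: p(x)·q(x) = -3*x^4 + 4*x^3 + 4*x^2 + 3*x - 6.
∫_{-1}^{1} of each monomial x^k gives [2/(k+1) if k even, 0 if k odd]. Integrating term-by-term (or equivalently evaluating the antiderivative F(x) = -3*x^5/5 + x^4 + 4*x^3/3 + 3*x^2/2 - 6*x at the endpoints):
  F(1) − F(−1) = -83/30 − (233/30) = -158/15.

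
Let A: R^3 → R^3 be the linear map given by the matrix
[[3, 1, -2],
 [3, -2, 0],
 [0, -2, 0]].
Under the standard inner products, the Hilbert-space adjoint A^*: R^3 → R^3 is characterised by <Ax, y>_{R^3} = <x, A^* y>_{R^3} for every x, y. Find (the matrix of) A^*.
A^* = A^T =
[[3, 3, 0],
 [1, -2, -2],
 [-2, 0, 0]]

For real matrices with standard dot products, the defining identity <Ax, y> = <x, A^* y> gives (Ax)^T y = x^T (A^*) y, i.e. x^T A^T y = x^T (A^*) y. Since this holds for all x, y, we must have A^* = A^T. Therefore
A^* =
[[3, 3, 0],
 [1, -2, -2],
 [-2, 0, 0]].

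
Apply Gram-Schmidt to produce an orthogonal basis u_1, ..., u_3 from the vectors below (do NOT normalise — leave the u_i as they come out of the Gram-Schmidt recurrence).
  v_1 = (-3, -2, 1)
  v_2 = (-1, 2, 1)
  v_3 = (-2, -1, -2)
Orthogonal basis:
  u_1 = (-3, -2, 1)
  u_2 = (-1, 2, 1)
  u_3 = (-22/21, 11/21, -44/21)

Apply the Gram-Schmidt recurrence
  u_1 = v_1
  u_i = v_i − Σ_{j<i} ((v_i · u_j) / (u_j · u_j)) · u_j.

Step by step this gives:
  u_1 = (-3, -2, 1)
  u_2 = (-1, 2, 1)
  u_3 = (-22/21, 11/21, -44/21)

Orthogonality check:
  u_2 · u_1 = 0 (should be 0)
  u_3 · u_1 = 0 (should be 0)
  u_3 · u_2 = 0 (should be 0)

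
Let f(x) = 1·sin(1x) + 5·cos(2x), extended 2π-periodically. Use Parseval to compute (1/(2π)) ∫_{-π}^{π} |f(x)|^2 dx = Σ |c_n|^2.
Σ |c_n|^2 = 13

Expand |f|^2 and use orthogonality of {sin(nx), cos(mx)} on [-π, π]:
  ∫_{-π}^{π} sin(nx)^2 dx = π, ∫ cos(mx)^2 dx = π, and cross terms integrate to 0.
So ∫_{-π}^{π} f(x)^2 dx = 1^2 · π + 5^2 · π = (1 + 25)π.
Divide by 2π: (1 + 25)/2 = 13.
By Parseval, this equals Σ |c_n|^2.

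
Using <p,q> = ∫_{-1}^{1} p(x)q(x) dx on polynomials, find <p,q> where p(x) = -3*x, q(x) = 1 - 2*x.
<p,q> = 4

Expand the product: p(x)·q(x) = 6*x^2 - 3*x.
∫_{-1}^{1} of each monomial x^k gives [2/(k+1) if k even, 0 if k odd]. Integrating term-by-term (or equivalently evaluating the antiderivative F(x) = 2*x^3 - 3*x^2/2 at the endpoints):
  F(1) − F(−1) = 1/2 − (-7/2) = 4.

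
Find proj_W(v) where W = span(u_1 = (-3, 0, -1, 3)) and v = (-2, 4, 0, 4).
proj_W(v) = (-54/19, 0, -18/19, 54/19)

Set up U = [u_1 | ... | u_1] ∈ R^(4×1). The projector onto W = col(U) is P = U (U^T U)^(-1) U^T.
Compute U^T U =
  [19],
and U^T v = (18).
Solve U^T U · c = U^T v for the coefficients: c = (18/19). The projection is proj_W(v) = U c.
Check: (v - proj_W(v)) · u_1 = 0  (should be 0).
Result: proj_W(v) = (-54/19, 0, -18/19, 54/19).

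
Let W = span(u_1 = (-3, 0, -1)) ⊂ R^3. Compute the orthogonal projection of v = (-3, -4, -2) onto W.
proj_W(v) = (-33/10, 0, -11/10)

Set up U = [u_1 | ... | u_1] ∈ R^(3×1). The projector onto W = col(U) is P = U (U^T U)^(-1) U^T.
Compute U^T U =
  [10],
and U^T v = (11).
Solve U^T U · c = U^T v for the coefficients: c = (11/10). The projection is proj_W(v) = U c.
Check: (v - proj_W(v)) · u_1 = 0  (should be 0).
Result: proj_W(v) = (-33/10, 0, -11/10).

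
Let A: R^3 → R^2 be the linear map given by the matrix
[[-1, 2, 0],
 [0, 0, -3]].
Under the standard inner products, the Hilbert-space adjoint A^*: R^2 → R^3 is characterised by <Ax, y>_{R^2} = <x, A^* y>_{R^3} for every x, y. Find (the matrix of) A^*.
A^* = A^T =
[[-1, 0],
 [2, 0],
 [0, -3]]

For real matrices with standard dot products, the defining identity <Ax, y> = <x, A^* y> gives (Ax)^T y = x^T (A^*) y, i.e. x^T A^T y = x^T (A^*) y. Since this holds for all x, y, we must have A^* = A^T. Therefore
A^* =
[[-1, 0],
 [2, 0],
 [0, -3]].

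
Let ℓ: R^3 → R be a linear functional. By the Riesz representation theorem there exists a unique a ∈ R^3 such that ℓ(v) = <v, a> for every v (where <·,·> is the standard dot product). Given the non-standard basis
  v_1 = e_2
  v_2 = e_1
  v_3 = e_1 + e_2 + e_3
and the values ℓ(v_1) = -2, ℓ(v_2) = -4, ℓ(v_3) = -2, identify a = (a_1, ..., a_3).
a = (-4, -2, 4)

Write a = (a_1, ..., a_3) in the standard basis. For each basis vector v_i, ℓ(v_i) = <v_i, a> is a linear equation in the a_j's. Collect the n equations into a matrix system V a = ℓ, where row i of V is v_i (expressed in the standard basis). Since V is invertible (lower-triangular with 1s on the diagonal, up to permutation), solve by back-substitution:
  V =
[[0, 1, 0],
 [1, 0, 0],
 [1, 1, 1]]
  V a = (-2, -4, -2)
Solving gives a = (-4, -2, 4).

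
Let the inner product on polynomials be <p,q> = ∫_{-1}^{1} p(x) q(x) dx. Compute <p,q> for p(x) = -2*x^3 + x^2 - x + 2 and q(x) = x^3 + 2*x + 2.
<p,q> = 38/7

Expand the product: p(x)·q(x) = -2*x^6 + x^5 - 5*x^4 + 2*x + 4.
∫_{-1}^{1} of each monomial x^k gives [2/(k+1) if k even, 0 if k odd]. Integrating term-by-term (or equivalently evaluating the antiderivative F(x) = -2*x^7/7 + x^6/6 - x^5 + x^2 + 4*x at the endpoints):
  F(1) − F(−1) = 163/42 − (-65/42) = 38/7.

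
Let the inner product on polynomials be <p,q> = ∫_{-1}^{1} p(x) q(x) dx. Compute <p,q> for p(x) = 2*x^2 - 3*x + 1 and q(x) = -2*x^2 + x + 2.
<p,q> = 26/15

Expand the product: p(x)·q(x) = -4*x^4 + 8*x^3 - x^2 - 5*x + 2.
∫_{-1}^{1} of each monomial x^k gives [2/(k+1) if k even, 0 if k odd]. Integrating term-by-term (or equivalently evaluating the antiderivative F(x) = -4*x^5/5 + 2*x^4 - x^3/3 - 5*x^2/2 + 2*x at the endpoints):
  F(1) − F(−1) = 11/30 − (-41/30) = 26/15.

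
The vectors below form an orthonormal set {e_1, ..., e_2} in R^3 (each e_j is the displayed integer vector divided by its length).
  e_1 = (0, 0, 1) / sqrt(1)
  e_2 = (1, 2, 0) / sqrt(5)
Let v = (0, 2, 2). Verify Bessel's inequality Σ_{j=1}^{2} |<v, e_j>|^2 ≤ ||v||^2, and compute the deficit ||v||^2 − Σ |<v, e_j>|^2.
Σ |<v, e_j>|^2 = 36/5; ||v||^2 = 8; deficit = 4/5

Write each e_j = u_j / sqrt(<u_j, u_j>) where u_j is the displayed integer vector. Then <v, e_j> = <v, u_j> / sqrt(<u_j, u_j>), so |<v, e_j>|^2 = <v, u_j>^2 / <u_j, u_j>.
Coefficients: <v, e_1> = 2/sqrt(1), <v, e_2> = 4/sqrt(5).
Square and sum: Σ |<v, e_j>|^2 = 36/5.
Compute ||v||^2 = v·v = 8.
Deficit = 8 − 36/5 = 4/5 ≥ 0, confirming Bessel's inequality. (The deficit equals ||v − Σ <v,e_j> e_j||^2, the squared distance from v to span{e_j}.)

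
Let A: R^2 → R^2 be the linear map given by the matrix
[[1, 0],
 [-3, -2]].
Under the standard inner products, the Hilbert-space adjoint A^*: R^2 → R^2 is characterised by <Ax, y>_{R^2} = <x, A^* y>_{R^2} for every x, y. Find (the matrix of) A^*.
A^* = A^T =
[[1, -3],
 [0, -2]]

For real matrices with standard dot products, the defining identity <Ax, y> = <x, A^* y> gives (Ax)^T y = x^T (A^*) y, i.e. x^T A^T y = x^T (A^*) y. Since this holds for all x, y, we must have A^* = A^T. Therefore
A^* =
[[1, -3],
 [0, -2]].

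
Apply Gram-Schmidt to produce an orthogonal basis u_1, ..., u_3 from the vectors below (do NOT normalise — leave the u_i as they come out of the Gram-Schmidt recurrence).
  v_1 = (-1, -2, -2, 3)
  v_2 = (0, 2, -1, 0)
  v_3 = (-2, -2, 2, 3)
Orthogonal basis:
  u_1 = (-1, -2, -2, 3)
  u_2 = (-1/9, 16/9, -11/9, 1/3)
  u_3 = (-3/2, 1, 2, 3/2)

Apply the Gram-Schmidt recurrence
  u_1 = v_1
  u_i = v_i − Σ_{j<i} ((v_i · u_j) / (u_j · u_j)) · u_j.

Step by step this gives:
  u_1 = (-1, -2, -2, 3)
  u_2 = (-1/9, 16/9, -11/9, 1/3)
  u_3 = (-3/2, 1, 2, 3/2)

Orthogonality check:
  u_2 · u_1 = 0 (should be 0)
  u_3 · u_1 = 0 (should be 0)
  u_3 · u_2 = 0 (should be 0)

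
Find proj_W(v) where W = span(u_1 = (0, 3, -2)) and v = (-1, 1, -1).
proj_W(v) = (0, 15/13, -10/13)

Set up U = [u_1 | ... | u_1] ∈ R^(3×1). The projector onto W = col(U) is P = U (U^T U)^(-1) U^T.
Compute U^T U =
  [13],
and U^T v = (5).
Solve U^T U · c = U^T v for the coefficients: c = (5/13). The projection is proj_W(v) = U c.
Check: (v - proj_W(v)) · u_1 = 0  (should be 0).
Result: proj_W(v) = (0, 15/13, -10/13).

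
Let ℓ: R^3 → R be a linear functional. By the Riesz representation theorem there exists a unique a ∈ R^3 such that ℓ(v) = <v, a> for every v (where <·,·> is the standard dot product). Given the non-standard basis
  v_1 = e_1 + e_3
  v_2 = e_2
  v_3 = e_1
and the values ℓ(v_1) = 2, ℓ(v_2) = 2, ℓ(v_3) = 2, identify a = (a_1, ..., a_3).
a = (2, 2, 0)

Write a = (a_1, ..., a_3) in the standard basis. For each basis vector v_i, ℓ(v_i) = <v_i, a> is a linear equation in the a_j's. Collect the n equations into a matrix system V a = ℓ, where row i of V is v_i (expressed in the standard basis). Since V is invertible (lower-triangular with 1s on the diagonal, up to permutation), solve by back-substitution:
  V =
[[1, 0, 1],
 [0, 1, 0],
 [1, 0, 0]]
  V a = (2, 2, 2)
Solving gives a = (2, 2, 0).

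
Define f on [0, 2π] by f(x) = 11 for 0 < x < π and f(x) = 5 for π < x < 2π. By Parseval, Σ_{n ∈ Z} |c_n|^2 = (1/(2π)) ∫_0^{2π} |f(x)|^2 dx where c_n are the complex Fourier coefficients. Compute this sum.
Σ |c_n|^2 = 73

Parseval equates the L^2 energy of f (normalised by 1/(2π)) with the ℓ^2 sum of its Fourier coefficients: (1/(2π)) ∫_0^{2π} |f|^2 = Σ |c_n|^2.
Compute the left side: (1/(2π)) [∫_0^π 11^2 dx + ∫_π^{2π} 5^2 dx] = (1/(2π)) · (121π + 25π) = (121 + 25)/2 = 73.
So Σ_{n ∈ Z} |c_n|^2 = 73.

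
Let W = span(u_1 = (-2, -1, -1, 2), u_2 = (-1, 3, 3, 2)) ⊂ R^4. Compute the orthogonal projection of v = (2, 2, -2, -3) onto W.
proj_W(v) = (54/23, -1/23, -1/23, -62/23)

Set up U = [u_1 | ... | u_2] ∈ R^(4×2). The projector onto W = col(U) is P = U (U^T U)^(-1) U^T.
Compute U^T U =
  [10, 0]
  [0, 23],
and U^T v = (-10, -8).
Solve U^T U · c = U^T v for the coefficients: c = (-1, -8/23). The projection is proj_W(v) = U c.
Check: (v - proj_W(v)) · u_1 = 0  (should be 0).
Check: (v - proj_W(v)) · u_2 = 0  (should be 0).
Result: proj_W(v) = (54/23, -1/23, -1/23, -62/23).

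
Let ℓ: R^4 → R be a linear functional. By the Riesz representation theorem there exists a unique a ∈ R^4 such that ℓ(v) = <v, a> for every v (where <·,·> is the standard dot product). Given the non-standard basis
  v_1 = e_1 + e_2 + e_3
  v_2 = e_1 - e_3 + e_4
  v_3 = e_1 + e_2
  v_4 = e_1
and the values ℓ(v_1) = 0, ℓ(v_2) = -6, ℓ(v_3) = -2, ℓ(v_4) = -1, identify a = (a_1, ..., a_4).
a = (-1, -1, 2, -3)

Write a = (a_1, ..., a_4) in the standard basis. For each basis vector v_i, ℓ(v_i) = <v_i, a> is a linear equation in the a_j's. Collect the n equations into a matrix system V a = ℓ, where row i of V is v_i (expressed in the standard basis). Since V is invertible (lower-triangular with 1s on the diagonal, up to permutation), solve by back-substitution:
  V =
[[1, 1, 1, 0],
 [1, 0, -1, 1],
 [1, 1, 0, 0],
 [1, 0, 0, 0]]
  V a = (0, -6, -2, -1)
Solving gives a = (-1, -1, 2, -3).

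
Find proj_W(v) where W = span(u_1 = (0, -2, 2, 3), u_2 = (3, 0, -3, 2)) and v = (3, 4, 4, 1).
proj_W(v) = (-3/22, -6/17, 183/374, 82/187)

Set up U = [u_1 | ... | u_2] ∈ R^(4×2). The projector onto W = col(U) is P = U (U^T U)^(-1) U^T.
Compute U^T U =
  [17, 0]
  [0, 22],
and U^T v = (3, -1).
Solve U^T U · c = U^T v for the coefficients: c = (3/17, -1/22). The projection is proj_W(v) = U c.
Check: (v - proj_W(v)) · u_1 = 0  (should be 0).
Check: (v - proj_W(v)) · u_2 = 0  (should be 0).
Result: proj_W(v) = (-3/22, -6/17, 183/374, 82/187).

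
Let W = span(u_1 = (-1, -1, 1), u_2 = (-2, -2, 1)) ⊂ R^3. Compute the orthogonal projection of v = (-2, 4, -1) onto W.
proj_W(v) = (1, 1, -1)

Set up U = [u_1 | ... | u_2] ∈ R^(3×2). The projector onto W = col(U) is P = U (U^T U)^(-1) U^T.
Compute U^T U =
  [3, 5]
  [5, 9],
and U^T v = (-3, -5).
Solve U^T U · c = U^T v for the coefficients: c = (-1, 0). The projection is proj_W(v) = U c.
Check: (v - proj_W(v)) · u_1 = 0  (should be 0).
Check: (v - proj_W(v)) · u_2 = 0  (should be 0).
Result: proj_W(v) = (1, 1, -1).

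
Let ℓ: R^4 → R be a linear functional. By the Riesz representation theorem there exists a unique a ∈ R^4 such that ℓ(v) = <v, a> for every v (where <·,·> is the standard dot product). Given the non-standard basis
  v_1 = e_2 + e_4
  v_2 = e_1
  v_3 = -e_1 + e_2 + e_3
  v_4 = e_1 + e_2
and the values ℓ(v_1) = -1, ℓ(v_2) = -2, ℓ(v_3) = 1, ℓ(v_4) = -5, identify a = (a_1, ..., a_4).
a = (-2, -3, 2, 2)

Write a = (a_1, ..., a_4) in the standard basis. For each basis vector v_i, ℓ(v_i) = <v_i, a> is a linear equation in the a_j's. Collect the n equations into a matrix system V a = ℓ, where row i of V is v_i (expressed in the standard basis). Since V is invertible (lower-triangular with 1s on the diagonal, up to permutation), solve by back-substitution:
  V =
[[0, 1, 0, 1],
 [1, 0, 0, 0],
 [-1, 1, 1, 0],
 [1, 1, 0, 0]]
  V a = (-1, -2, 1, -5)
Solving gives a = (-2, -3, 2, 2).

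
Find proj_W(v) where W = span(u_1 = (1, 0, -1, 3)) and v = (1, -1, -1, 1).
proj_W(v) = (5/11, 0, -5/11, 15/11)

Set up U = [u_1 | ... | u_1] ∈ R^(4×1). The projector onto W = col(U) is P = U (U^T U)^(-1) U^T.
Compute U^T U =
  [11],
and U^T v = (5).
Solve U^T U · c = U^T v for the coefficients: c = (5/11). The projection is proj_W(v) = U c.
Check: (v - proj_W(v)) · u_1 = 0  (should be 0).
Result: proj_W(v) = (5/11, 0, -5/11, 15/11).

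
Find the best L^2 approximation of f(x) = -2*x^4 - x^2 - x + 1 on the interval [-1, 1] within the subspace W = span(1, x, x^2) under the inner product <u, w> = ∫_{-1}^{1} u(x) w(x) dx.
g(x) = -19*x^2/7 - x + 41/35

The best approximation g ∈ W is the orthogonal projection of f onto W. Writing g = a_0 + a_1 x + a_2 x^2, the coefficients solve the normal equations G · a = b where
  G_{ij} = <φ_i, φ_j> and b_i = <f, φ_i>, with φ_0 = 1, φ_1 = x, φ_2 = x^2.
G =
  [2, 0, 2/3]
  [0, 2/3, 0]
  [2/3, 0, 2/5],
b = (8/15, -2/3, -32/105).
Solving gives a_0 = 41/35, a_1 = -1, a_2 = -19/7, so
  g(x) = -19*x^2/7 - x + 41/35.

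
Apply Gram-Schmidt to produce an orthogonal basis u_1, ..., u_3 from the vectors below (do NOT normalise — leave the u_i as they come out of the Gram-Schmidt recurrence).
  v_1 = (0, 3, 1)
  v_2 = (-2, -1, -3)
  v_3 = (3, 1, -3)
Orthogonal basis:
  u_1 = (0, 3, 1)
  u_2 = (-2, 4/5, -12/5)
  u_3 = (44/13, 11/13, -33/13)

Apply the Gram-Schmidt recurrence
  u_1 = v_1
  u_i = v_i − Σ_{j<i} ((v_i · u_j) / (u_j · u_j)) · u_j.

Step by step this gives:
  u_1 = (0, 3, 1)
  u_2 = (-2, 4/5, -12/5)
  u_3 = (44/13, 11/13, -33/13)

Orthogonality check:
  u_2 · u_1 = 0 (should be 0)
  u_3 · u_1 = 0 (should be 0)
  u_3 · u_2 = 0 (should be 0)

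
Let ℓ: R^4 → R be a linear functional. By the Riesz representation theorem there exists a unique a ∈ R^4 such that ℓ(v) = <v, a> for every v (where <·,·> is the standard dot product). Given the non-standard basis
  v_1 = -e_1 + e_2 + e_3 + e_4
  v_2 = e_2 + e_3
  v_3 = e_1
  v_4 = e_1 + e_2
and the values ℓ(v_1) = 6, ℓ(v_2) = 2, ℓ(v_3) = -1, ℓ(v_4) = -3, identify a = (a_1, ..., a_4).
a = (-1, -2, 4, 3)

Write a = (a_1, ..., a_4) in the standard basis. For each basis vector v_i, ℓ(v_i) = <v_i, a> is a linear equation in the a_j's. Collect the n equations into a matrix system V a = ℓ, where row i of V is v_i (expressed in the standard basis). Since V is invertible (lower-triangular with 1s on the diagonal, up to permutation), solve by back-substitution:
  V =
[[-1, 1, 1, 1],
 [0, 1, 1, 0],
 [1, 0, 0, 0],
 [1, 1, 0, 0]]
  V a = (6, 2, -1, -3)
Solving gives a = (-1, -2, 4, 3).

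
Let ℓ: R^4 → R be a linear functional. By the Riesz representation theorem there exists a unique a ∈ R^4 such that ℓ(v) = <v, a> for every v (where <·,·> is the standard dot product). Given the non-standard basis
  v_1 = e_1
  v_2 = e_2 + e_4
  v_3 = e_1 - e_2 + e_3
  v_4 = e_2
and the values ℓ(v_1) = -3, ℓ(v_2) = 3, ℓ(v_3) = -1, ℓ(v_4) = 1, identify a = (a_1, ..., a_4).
a = (-3, 1, 3, 2)

Write a = (a_1, ..., a_4) in the standard basis. For each basis vector v_i, ℓ(v_i) = <v_i, a> is a linear equation in the a_j's. Collect the n equations into a matrix system V a = ℓ, where row i of V is v_i (expressed in the standard basis). Since V is invertible (lower-triangular with 1s on the diagonal, up to permutation), solve by back-substitution:
  V =
[[1, 0, 0, 0],
 [0, 1, 0, 1],
 [1, -1, 1, 0],
 [0, 1, 0, 0]]
  V a = (-3, 3, -1, 1)
Solving gives a = (-3, 1, 3, 2).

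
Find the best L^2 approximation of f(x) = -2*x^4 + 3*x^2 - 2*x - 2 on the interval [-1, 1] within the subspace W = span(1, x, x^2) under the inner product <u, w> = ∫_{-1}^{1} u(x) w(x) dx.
g(x) = 9*x^2/7 - 2*x - 64/35

The best approximation g ∈ W is the orthogonal projection of f onto W. Writing g = a_0 + a_1 x + a_2 x^2, the coefficients solve the normal equations G · a = b where
  G_{ij} = <φ_i, φ_j> and b_i = <f, φ_i>, with φ_0 = 1, φ_1 = x, φ_2 = x^2.
G =
  [2, 0, 2/3]
  [0, 2/3, 0]
  [2/3, 0, 2/5],
b = (-14/5, -4/3, -74/105).
Solving gives a_0 = -64/35, a_1 = -2, a_2 = 9/7, so
  g(x) = 9*x^2/7 - 2*x - 64/35.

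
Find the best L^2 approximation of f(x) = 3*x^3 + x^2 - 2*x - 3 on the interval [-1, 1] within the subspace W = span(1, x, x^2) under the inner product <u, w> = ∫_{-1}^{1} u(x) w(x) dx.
g(x) = x^2 - x/5 - 3

The best approximation g ∈ W is the orthogonal projection of f onto W. Writing g = a_0 + a_1 x + a_2 x^2, the coefficients solve the normal equations G · a = b where
  G_{ij} = <φ_i, φ_j> and b_i = <f, φ_i>, with φ_0 = 1, φ_1 = x, φ_2 = x^2.
G =
  [2, 0, 2/3]
  [0, 2/3, 0]
  [2/3, 0, 2/5],
b = (-16/3, -2/15, -8/5).
Solving gives a_0 = -3, a_1 = -1/5, a_2 = 1, so
  g(x) = x^2 - x/5 - 3.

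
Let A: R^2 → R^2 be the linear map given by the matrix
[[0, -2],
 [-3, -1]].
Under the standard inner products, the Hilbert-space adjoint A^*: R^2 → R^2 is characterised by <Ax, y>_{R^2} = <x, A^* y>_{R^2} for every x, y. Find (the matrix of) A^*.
A^* = A^T =
[[0, -3],
 [-2, -1]]

For real matrices with standard dot products, the defining identity <Ax, y> = <x, A^* y> gives (Ax)^T y = x^T (A^*) y, i.e. x^T A^T y = x^T (A^*) y. Since this holds for all x, y, we must have A^* = A^T. Therefore
A^* =
[[0, -3],
 [-2, -1]].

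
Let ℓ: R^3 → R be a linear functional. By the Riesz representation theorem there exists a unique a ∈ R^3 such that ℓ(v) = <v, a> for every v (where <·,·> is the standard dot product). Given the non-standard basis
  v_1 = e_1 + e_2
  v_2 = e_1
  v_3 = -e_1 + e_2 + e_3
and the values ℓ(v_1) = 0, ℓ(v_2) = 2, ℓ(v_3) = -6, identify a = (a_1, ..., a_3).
a = (2, -2, -2)

Write a = (a_1, ..., a_3) in the standard basis. For each basis vector v_i, ℓ(v_i) = <v_i, a> is a linear equation in the a_j's. Collect the n equations into a matrix system V a = ℓ, where row i of V is v_i (expressed in the standard basis). Since V is invertible (lower-triangular with 1s on the diagonal, up to permutation), solve by back-substitution:
  V =
[[1, 1, 0],
 [1, 0, 0],
 [-1, 1, 1]]
  V a = (0, 2, -6)
Solving gives a = (2, -2, -2).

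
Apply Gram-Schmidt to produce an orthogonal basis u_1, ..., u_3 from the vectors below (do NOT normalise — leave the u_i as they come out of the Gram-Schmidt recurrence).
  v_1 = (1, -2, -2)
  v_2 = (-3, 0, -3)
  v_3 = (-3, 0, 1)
Orthogonal basis:
  u_1 = (1, -2, -2)
  u_2 = (-10/3, 2/3, -7/3)
  u_3 = (-16/17, -24/17, 16/17)

Apply the Gram-Schmidt recurrence
  u_1 = v_1
  u_i = v_i − Σ_{j<i} ((v_i · u_j) / (u_j · u_j)) · u_j.

Step by step this gives:
  u_1 = (1, -2, -2)
  u_2 = (-10/3, 2/3, -7/3)
  u_3 = (-16/17, -24/17, 16/17)

Orthogonality check:
  u_2 · u_1 = 0 (should be 0)
  u_3 · u_1 = 0 (should be 0)
  u_3 · u_2 = 0 (should be 0)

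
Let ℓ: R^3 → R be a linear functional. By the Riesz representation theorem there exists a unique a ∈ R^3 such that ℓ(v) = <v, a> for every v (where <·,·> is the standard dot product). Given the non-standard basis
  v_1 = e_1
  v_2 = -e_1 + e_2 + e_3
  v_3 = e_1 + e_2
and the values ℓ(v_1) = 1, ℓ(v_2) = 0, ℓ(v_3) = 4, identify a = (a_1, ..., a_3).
a = (1, 3, -2)

Write a = (a_1, ..., a_3) in the standard basis. For each basis vector v_i, ℓ(v_i) = <v_i, a> is a linear equation in the a_j's. Collect the n equations into a matrix system V a = ℓ, where row i of V is v_i (expressed in the standard basis). Since V is invertible (lower-triangular with 1s on the diagonal, up to permutation), solve by back-substitution:
  V =
[[1, 0, 0],
 [-1, 1, 1],
 [1, 1, 0]]
  V a = (1, 0, 4)
Solving gives a = (1, 3, -2).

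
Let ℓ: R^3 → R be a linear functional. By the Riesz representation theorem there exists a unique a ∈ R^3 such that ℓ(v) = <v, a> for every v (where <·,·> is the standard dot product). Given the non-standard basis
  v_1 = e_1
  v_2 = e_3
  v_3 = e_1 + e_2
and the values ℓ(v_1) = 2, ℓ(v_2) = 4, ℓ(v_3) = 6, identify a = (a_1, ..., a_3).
a = (2, 4, 4)

Write a = (a_1, ..., a_3) in the standard basis. For each basis vector v_i, ℓ(v_i) = <v_i, a> is a linear equation in the a_j's. Collect the n equations into a matrix system V a = ℓ, where row i of V is v_i (expressed in the standard basis). Since V is invertible (lower-triangular with 1s on the diagonal, up to permutation), solve by back-substitution:
  V =
[[1, 0, 0],
 [0, 0, 1],
 [1, 1, 0]]
  V a = (2, 4, 6)
Solving gives a = (2, 4, 4).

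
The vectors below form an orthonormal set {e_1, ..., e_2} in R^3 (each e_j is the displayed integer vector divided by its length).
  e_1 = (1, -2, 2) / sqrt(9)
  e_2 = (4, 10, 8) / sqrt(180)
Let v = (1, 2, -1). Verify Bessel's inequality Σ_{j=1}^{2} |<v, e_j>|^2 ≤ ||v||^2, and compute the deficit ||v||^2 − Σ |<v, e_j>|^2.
Σ |<v, e_j>|^2 = 21/5; ||v||^2 = 6; deficit = 9/5

Write each e_j = u_j / sqrt(<u_j, u_j>) where u_j is the displayed integer vector. Then <v, e_j> = <v, u_j> / sqrt(<u_j, u_j>), so |<v, e_j>|^2 = <v, u_j>^2 / <u_j, u_j>.
Coefficients: <v, e_1> = -5/sqrt(9), <v, e_2> = 16/sqrt(180).
Square and sum: Σ |<v, e_j>|^2 = 21/5.
Compute ||v||^2 = v·v = 6.
Deficit = 6 − 21/5 = 9/5 ≥ 0, confirming Bessel's inequality. (The deficit equals ||v − Σ <v,e_j> e_j||^2, the squared distance from v to span{e_j}.)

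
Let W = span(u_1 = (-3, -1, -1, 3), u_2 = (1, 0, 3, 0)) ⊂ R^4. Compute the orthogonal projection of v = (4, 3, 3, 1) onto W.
proj_W(v) = (193/82, 18/41, 291/82, -54/41)

Set up U = [u_1 | ... | u_2] ∈ R^(4×2). The projector onto W = col(U) is P = U (U^T U)^(-1) U^T.
Compute U^T U =
  [20, -6]
  [-6, 10],
and U^T v = (-15, 13).
Solve U^T U · c = U^T v for the coefficients: c = (-18/41, 85/82). The projection is proj_W(v) = U c.
Check: (v - proj_W(v)) · u_1 = 0  (should be 0).
Check: (v - proj_W(v)) · u_2 = 0  (should be 0).
Result: proj_W(v) = (193/82, 18/41, 291/82, -54/41).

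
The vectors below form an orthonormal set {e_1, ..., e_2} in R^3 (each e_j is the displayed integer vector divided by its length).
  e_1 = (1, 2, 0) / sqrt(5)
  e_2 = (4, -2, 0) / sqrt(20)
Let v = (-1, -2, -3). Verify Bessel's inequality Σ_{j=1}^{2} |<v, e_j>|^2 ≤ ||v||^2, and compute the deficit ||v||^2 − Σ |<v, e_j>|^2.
Σ |<v, e_j>|^2 = 5; ||v||^2 = 14; deficit = 9

Write each e_j = u_j / sqrt(<u_j, u_j>) where u_j is the displayed integer vector. Then <v, e_j> = <v, u_j> / sqrt(<u_j, u_j>), so |<v, e_j>|^2 = <v, u_j>^2 / <u_j, u_j>.
Coefficients: <v, e_1> = -5/sqrt(5), <v, e_2> = 0/sqrt(20).
Square and sum: Σ |<v, e_j>|^2 = 5.
Compute ||v||^2 = v·v = 14.
Deficit = 14 − 5 = 9 ≥ 0, confirming Bessel's inequality. (The deficit equals ||v − Σ <v,e_j> e_j||^2, the squared distance from v to span{e_j}.)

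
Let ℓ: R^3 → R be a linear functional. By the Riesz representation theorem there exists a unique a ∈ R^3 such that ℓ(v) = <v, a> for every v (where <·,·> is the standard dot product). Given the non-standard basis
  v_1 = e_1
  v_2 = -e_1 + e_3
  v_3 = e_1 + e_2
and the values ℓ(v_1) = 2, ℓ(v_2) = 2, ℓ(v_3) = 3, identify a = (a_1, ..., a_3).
a = (2, 1, 4)

Write a = (a_1, ..., a_3) in the standard basis. For each basis vector v_i, ℓ(v_i) = <v_i, a> is a linear equation in the a_j's. Collect the n equations into a matrix system V a = ℓ, where row i of V is v_i (expressed in the standard basis). Since V is invertible (lower-triangular with 1s on the diagonal, up to permutation), solve by back-substitution:
  V =
[[1, 0, 0],
 [-1, 0, 1],
 [1, 1, 0]]
  V a = (2, 2, 3)
Solving gives a = (2, 1, 4).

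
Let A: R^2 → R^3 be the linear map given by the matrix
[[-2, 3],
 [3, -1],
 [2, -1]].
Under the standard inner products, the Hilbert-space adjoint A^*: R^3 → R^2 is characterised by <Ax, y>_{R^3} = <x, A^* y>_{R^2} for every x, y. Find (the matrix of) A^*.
A^* = A^T =
[[-2, 3, 2],
 [3, -1, -1]]

For real matrices with standard dot products, the defining identity <Ax, y> = <x, A^* y> gives (Ax)^T y = x^T (A^*) y, i.e. x^T A^T y = x^T (A^*) y. Since this holds for all x, y, we must have A^* = A^T. Therefore
A^* =
[[-2, 3, 2],
 [3, -1, -1]].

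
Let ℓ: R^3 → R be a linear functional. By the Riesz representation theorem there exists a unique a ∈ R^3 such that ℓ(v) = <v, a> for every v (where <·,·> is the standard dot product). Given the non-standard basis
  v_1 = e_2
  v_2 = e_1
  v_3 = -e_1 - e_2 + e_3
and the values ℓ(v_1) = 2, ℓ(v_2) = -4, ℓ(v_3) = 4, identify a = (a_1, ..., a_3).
a = (-4, 2, 2)

Write a = (a_1, ..., a_3) in the standard basis. For each basis vector v_i, ℓ(v_i) = <v_i, a> is a linear equation in the a_j's. Collect the n equations into a matrix system V a = ℓ, where row i of V is v_i (expressed in the standard basis). Since V is invertible (lower-triangular with 1s on the diagonal, up to permutation), solve by back-substitution:
  V =
[[0, 1, 0],
 [1, 0, 0],
 [-1, -1, 1]]
  V a = (2, -4, 4)
Solving gives a = (-4, 2, 2).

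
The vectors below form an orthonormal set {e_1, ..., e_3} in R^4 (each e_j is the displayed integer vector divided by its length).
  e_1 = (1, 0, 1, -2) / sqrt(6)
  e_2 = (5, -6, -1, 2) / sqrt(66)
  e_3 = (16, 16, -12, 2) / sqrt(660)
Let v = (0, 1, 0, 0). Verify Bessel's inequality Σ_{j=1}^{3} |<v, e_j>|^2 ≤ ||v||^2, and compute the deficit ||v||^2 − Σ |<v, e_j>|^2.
Σ |<v, e_j>|^2 = 14/15; ||v||^2 = 1; deficit = 1/15

Write each e_j = u_j / sqrt(<u_j, u_j>) where u_j is the displayed integer vector. Then <v, e_j> = <v, u_j> / sqrt(<u_j, u_j>), so |<v, e_j>|^2 = <v, u_j>^2 / <u_j, u_j>.
Coefficients: <v, e_1> = 0/sqrt(6), <v, e_2> = -6/sqrt(66), <v, e_3> = 16/sqrt(660).
Square and sum: Σ |<v, e_j>|^2 = 14/15.
Compute ||v||^2 = v·v = 1.
Deficit = 1 − 14/15 = 1/15 ≥ 0, confirming Bessel's inequality. (The deficit equals ||v − Σ <v,e_j> e_j||^2, the squared distance from v to span{e_j}.)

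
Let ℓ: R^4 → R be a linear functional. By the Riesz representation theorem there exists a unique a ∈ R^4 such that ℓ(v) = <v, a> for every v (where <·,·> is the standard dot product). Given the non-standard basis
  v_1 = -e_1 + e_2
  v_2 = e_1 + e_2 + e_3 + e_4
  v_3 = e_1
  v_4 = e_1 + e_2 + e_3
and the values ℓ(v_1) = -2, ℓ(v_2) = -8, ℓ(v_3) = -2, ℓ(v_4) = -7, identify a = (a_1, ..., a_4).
a = (-2, -4, -1, -1)

Write a = (a_1, ..., a_4) in the standard basis. For each basis vector v_i, ℓ(v_i) = <v_i, a> is a linear equation in the a_j's. Collect the n equations into a matrix system V a = ℓ, where row i of V is v_i (expressed in the standard basis). Since V is invertible (lower-triangular with 1s on the diagonal, up to permutation), solve by back-substitution:
  V =
[[-1, 1, 0, 0],
 [1, 1, 1, 1],
 [1, 0, 0, 0],
 [1, 1, 1, 0]]
  V a = (-2, -8, -2, -7)
Solving gives a = (-2, -4, -1, -1).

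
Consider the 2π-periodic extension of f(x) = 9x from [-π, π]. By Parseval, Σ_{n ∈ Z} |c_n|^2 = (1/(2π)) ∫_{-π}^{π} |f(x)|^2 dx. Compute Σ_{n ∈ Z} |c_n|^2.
Σ |c_n|^2 = 27π^2

Expand and integrate term by term over [-π, π]:
  ∫ (9x)^2 dx = 81·(2π^3/3); ∫ 2·9·(0)·x dx = 0 (odd integrand); ∫ 0^2 dx = 0·2π.
So (1/(2π)) ∫_{-π}^{π} (9x)^2 dx = 81π^2/3 + 0 = 27π^2.
Parseval ⇒ Σ |c_n|^2 = 27π^2.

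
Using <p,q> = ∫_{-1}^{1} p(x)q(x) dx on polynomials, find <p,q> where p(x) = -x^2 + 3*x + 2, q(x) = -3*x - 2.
<p,q> = -38/3

Expand the product: p(x)·q(x) = 3*x^3 - 7*x^2 - 12*x - 4.
∫_{-1}^{1} of each monomial x^k gives [2/(k+1) if k even, 0 if k odd]. Integrating term-by-term (or equivalently evaluating the antiderivative F(x) = 3*x^4/4 - 7*x^3/3 - 6*x^2 - 4*x at the endpoints):
  F(1) − F(−1) = -139/12 − (13/12) = -38/3.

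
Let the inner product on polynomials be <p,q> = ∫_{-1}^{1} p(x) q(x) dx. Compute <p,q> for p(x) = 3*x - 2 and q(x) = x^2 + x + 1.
<p,q> = -10/3

Expand the product: p(x)·q(x) = 3*x^3 + x^2 + x - 2.
∫_{-1}^{1} of each monomial x^k gives [2/(k+1) if k even, 0 if k odd]. Integrating term-by-term (or equivalently evaluating the antiderivative F(x) = 3*x^4/4 + x^3/3 + x^2/2 - 2*x at the endpoints):
  F(1) − F(−1) = -5/12 − (35/12) = -10/3.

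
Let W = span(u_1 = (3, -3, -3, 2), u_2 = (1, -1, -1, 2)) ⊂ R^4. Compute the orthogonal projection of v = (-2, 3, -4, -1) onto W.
proj_W(v) = (-1/3, 1/3, 1/3, -1)

Set up U = [u_1 | ... | u_2] ∈ R^(4×2). The projector onto W = col(U) is P = U (U^T U)^(-1) U^T.
Compute U^T U =
  [31, 13]
  [13, 7],
and U^T v = (-5, -3).
Solve U^T U · c = U^T v for the coefficients: c = (1/12, -7/12). The projection is proj_W(v) = U c.
Check: (v - proj_W(v)) · u_1 = 0  (should be 0).
Check: (v - proj_W(v)) · u_2 = 0  (should be 0).
Result: proj_W(v) = (-1/3, 1/3, 1/3, -1).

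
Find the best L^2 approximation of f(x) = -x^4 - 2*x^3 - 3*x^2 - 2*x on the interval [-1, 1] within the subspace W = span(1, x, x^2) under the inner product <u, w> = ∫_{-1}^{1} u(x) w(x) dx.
g(x) = -27*x^2/7 - 16*x/5 + 3/35

The best approximation g ∈ W is the orthogonal projection of f onto W. Writing g = a_0 + a_1 x + a_2 x^2, the coefficients solve the normal equations G · a = b where
  G_{ij} = <φ_i, φ_j> and b_i = <f, φ_i>, with φ_0 = 1, φ_1 = x, φ_2 = x^2.
G =
  [2, 0, 2/3]
  [0, 2/3, 0]
  [2/3, 0, 2/5],
b = (-12/5, -32/15, -52/35).
Solving gives a_0 = 3/35, a_1 = -16/5, a_2 = -27/7, so
  g(x) = -27*x^2/7 - 16*x/5 + 3/35.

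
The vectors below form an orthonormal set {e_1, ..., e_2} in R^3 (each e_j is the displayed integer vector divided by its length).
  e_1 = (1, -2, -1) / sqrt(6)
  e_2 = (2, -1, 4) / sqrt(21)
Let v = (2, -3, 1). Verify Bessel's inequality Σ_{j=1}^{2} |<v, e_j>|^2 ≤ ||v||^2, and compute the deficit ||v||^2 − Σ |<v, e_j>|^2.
Σ |<v, e_j>|^2 = 195/14; ||v||^2 = 14; deficit = 1/14

Write each e_j = u_j / sqrt(<u_j, u_j>) where u_j is the displayed integer vector. Then <v, e_j> = <v, u_j> / sqrt(<u_j, u_j>), so |<v, e_j>|^2 = <v, u_j>^2 / <u_j, u_j>.
Coefficients: <v, e_1> = 7/sqrt(6), <v, e_2> = 11/sqrt(21).
Square and sum: Σ |<v, e_j>|^2 = 195/14.
Compute ||v||^2 = v·v = 14.
Deficit = 14 − 195/14 = 1/14 ≥ 0, confirming Bessel's inequality. (The deficit equals ||v − Σ <v,e_j> e_j||^2, the squared distance from v to span{e_j}.)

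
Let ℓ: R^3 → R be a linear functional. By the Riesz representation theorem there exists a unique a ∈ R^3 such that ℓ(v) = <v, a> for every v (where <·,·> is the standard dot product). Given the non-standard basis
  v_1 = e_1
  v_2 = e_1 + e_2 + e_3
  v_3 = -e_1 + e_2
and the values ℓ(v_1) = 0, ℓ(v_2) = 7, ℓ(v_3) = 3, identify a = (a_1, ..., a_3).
a = (0, 3, 4)

Write a = (a_1, ..., a_3) in the standard basis. For each basis vector v_i, ℓ(v_i) = <v_i, a> is a linear equation in the a_j's. Collect the n equations into a matrix system V a = ℓ, where row i of V is v_i (expressed in the standard basis). Since V is invertible (lower-triangular with 1s on the diagonal, up to permutation), solve by back-substitution:
  V =
[[1, 0, 0],
 [1, 1, 1],
 [-1, 1, 0]]
  V a = (0, 7, 3)
Solving gives a = (0, 3, 4).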